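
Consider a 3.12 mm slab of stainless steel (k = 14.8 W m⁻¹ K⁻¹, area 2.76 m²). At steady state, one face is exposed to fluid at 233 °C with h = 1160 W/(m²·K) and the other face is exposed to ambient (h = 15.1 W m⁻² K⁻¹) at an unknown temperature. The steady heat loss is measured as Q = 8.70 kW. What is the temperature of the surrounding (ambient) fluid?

Series resistances:
  R_conv,in = 1/(hA) = 1/(1160·2.76) = 3.123×10^-4 K/W
  R_stainless steel = L/(kA) = 0.00312/(14.8·2.76) = 7.638×10^-5 K/W
  R_conv,out = 1/(hA) = 1/(15.1·2.76) = 0.02399 K/W
ΣR = 0.02438 K/W
ΔT = Q·ΣR = 8700 × 0.02438 = 212.1 K
Heat flows outward, so T_out = T_in − ΔT = 233 − 212.1 = 20.9 °C

T_out = 20.9 °C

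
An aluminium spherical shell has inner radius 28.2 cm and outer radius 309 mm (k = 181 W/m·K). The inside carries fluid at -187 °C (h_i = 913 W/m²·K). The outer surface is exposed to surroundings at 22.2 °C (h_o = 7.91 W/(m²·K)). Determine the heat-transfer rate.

Q = 1960 W

Series thermal resistances, inner to outer:
  R_conv,in = 1/(4πr²h) = 1/(4π·0.282²·913) = 0.001096 K/W
  R_aluminium = (1/0.282 − 1/0.309)/(4πk) = 0.3099/(4π·181) = 1.362×10^-4 K/W
  R_conv,out = 1/(4πr²h) = 1/(4π·0.309²·7.91) = 0.1054 K/W
ΣR = 0.001096 + 1.362×10^-4 + 0.1054 = 0.1066 K/W
Q = ΔT/ΣR = (-187 °C − 22.2 °C)/0.1066 = -1960 W
(Negative Q ⇒ heat flows inward; heat gain = 1960 W.)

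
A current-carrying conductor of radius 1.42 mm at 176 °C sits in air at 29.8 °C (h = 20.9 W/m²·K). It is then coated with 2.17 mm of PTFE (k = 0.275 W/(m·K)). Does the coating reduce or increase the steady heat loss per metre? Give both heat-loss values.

increases: 27.3 → 55.0 W/m

Critical radius for a cylinder: r_cr = k/h = 0.0132 m = 1.32 cm.
Outer radius after coating: r₂ = 0.00142 + 0.00217 = 0.00359 m.
Since r₁ < r_cr and r₂ ≤ r_cr, the coating moves toward the maximum at r_cr — heat loss rises.
Bare: R = 1/(2πr₁h) = 5.363 m·K/W; Q = 146.2/5.363 = 27.3 W/m.
Coated: R = R_cond + R_conv = 2.658 m·K/W; Q = 146.2/2.658 = 55.0 W/m.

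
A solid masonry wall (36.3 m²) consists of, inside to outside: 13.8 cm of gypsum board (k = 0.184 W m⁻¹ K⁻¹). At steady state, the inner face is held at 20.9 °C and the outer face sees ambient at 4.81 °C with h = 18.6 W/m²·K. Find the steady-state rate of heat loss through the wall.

Resistance network (inner→outer):
  R_gypsum board = L/(kA) = 0.138/(0.184·36.3) = 0.02066 K/W
  R_conv,out = 1/(hA) = 1/(18.6·36.3) = 0.001481 K/W
ΣR = 0.02066 + 0.001481 = 0.02214 K/W
Q = ΔT/ΣR = (20.9 °C − 4.81 °C)/0.02214 = 727 W

Q = 727 W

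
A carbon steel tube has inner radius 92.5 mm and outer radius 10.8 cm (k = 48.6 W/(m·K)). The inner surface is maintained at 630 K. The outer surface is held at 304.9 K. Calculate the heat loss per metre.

Q' = 2πk·ΔT/ln(r₂/r₁) = 2π × 48.6 × 325.1 / ln(0.108/0.0925) = 6.41×10^5 W/m

Q' = 641 kW/m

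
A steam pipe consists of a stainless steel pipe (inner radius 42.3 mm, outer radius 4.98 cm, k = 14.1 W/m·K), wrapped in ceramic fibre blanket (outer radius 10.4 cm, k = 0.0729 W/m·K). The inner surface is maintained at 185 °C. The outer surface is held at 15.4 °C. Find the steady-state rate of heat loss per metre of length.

Treat each layer as a resistance in series:
  R'_stainless steel = ln(0.0498/0.0423)/(2πk) = 0.1632/(2π·14.1) = 0.001842 m·K/W
  R'_ceramic fibre blanket = ln(0.104/0.0498)/(2πk) = 0.7364/(2π·0.0729) = 1.608 m·K/W
ΣR = 0.001842 + 1.608 = 1.610 m·K/W
Q' = ΔT/ΣR = (185 °C − 15.4 °C)/1.610 = 105 W/m

Q' = 105 W/m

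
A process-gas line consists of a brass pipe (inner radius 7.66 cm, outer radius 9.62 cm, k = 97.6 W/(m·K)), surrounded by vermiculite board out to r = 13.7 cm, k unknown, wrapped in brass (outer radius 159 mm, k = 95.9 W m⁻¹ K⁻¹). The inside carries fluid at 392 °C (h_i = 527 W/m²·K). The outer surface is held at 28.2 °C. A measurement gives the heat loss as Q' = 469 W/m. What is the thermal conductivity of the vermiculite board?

k = 0.0730 W/m·K

ΣR = ΔT/Q' = |392 − 28.2|/469 = 0.7757 m·K/W
Known resistances:
  R'_conv,in = 1/(2πr h) = 1/(2π·0.0766·527) = 0.003943 m·K/W
  R'_brass = ln(0.0962/0.0766)/(2πk) = 0.2278/(2π·97.6) = 3.715×10^-4 m·K/W
  R'_brass = ln(0.159/0.137)/(2πk) = 0.1489/(2π·95.9) = 2.472×10^-4 m·K/W
R_vermiculite board = ΣR − ΣR_known = 0.7757 − 0.004562 = 0.7711 m·K/W
ln(r₂/r₁)/(2πk) = 0.7711 ⇒ k = 0.3536/(2π·0.7711) = 0.0730 W/m·K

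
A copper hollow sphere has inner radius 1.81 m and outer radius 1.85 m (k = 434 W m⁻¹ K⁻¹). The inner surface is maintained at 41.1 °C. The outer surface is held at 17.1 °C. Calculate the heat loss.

Q = 4πk·ΔT/(1/r₁ − 1/r₂) = 4π × 434 × 24 / (1/1.81 − 1/1.85) = 1.10×10^7 W

Q = 11000 kW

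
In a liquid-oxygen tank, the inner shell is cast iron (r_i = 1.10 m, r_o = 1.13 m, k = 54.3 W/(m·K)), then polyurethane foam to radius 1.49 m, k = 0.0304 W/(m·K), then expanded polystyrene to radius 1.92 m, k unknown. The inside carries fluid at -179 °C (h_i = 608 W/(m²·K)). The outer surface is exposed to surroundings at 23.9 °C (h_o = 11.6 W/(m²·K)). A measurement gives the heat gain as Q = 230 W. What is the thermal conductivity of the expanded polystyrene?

ΣR = ΔT/Q = |-179 − 23.9|/230 = 0.8822 K/W
Known resistances:
  R_conv,in = 1/(4πr²h) = 1/(4π·1.10²·608) = 1.082×10^-4 K/W
  R_cast iron = (1/1.10 − 1/1.13)/(4πk) = 0.02414/(4π·54.3) = 3.537×10^-5 K/W
  R_polyurethane foam = (1/1.13 − 1/1.49)/(4πk) = 0.2138/(4π·0.0304) = 0.5597 K/W
  R_conv,out = 1/(4πr²h) = 1/(4π·1.92²·11.6) = 0.001861 K/W
R_expanded polystyrene = ΣR − ΣR_known = 0.8822 − 0.5617 = 0.3205 K/W
(1/r₁−1/r₂)/(4πk) = 0.3205 ⇒ k = 0.1503/(4π·0.3205) = 0.0373 W/m·K

k = 0.0373 W/m·K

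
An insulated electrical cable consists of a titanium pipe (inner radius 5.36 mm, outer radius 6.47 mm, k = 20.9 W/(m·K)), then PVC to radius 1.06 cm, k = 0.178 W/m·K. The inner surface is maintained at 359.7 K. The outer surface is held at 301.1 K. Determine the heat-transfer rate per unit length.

Resistance network (inner→outer):
  R'_titanium = ln(0.00647/0.00536)/(2πk) = 0.1882/(2π·20.9) = 0.001433 m·K/W
  R'_PVC = ln(0.0106/0.00647)/(2πk) = 0.4937/(2π·0.178) = 0.4414 m·K/W
ΣR = 0.001433 + 0.4414 = 0.4428 m·K/W
Q' = ΔT/ΣR = (359.7 K − 301.1 K)/0.4428 = 132 W/m

Q' = 132 W/m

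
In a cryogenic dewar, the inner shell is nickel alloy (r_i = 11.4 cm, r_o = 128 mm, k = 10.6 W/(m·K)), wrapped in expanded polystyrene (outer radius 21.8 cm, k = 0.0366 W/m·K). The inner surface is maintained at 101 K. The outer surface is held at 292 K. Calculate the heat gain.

Series thermal resistances, inner to outer:
  R_nickel alloy = (1/0.114 − 1/0.128)/(4πk) = 0.9594/(4π·10.6) = 0.007203 K/W
  R_expanded polystyrene = (1/0.128 − 1/0.218)/(4πk) = 3.225/(4π·0.0366) = 7.013 K/W
ΣR = 0.007203 + 7.013 = 7.020 K/W
Q = ΔT/ΣR = (101 K − 292 K)/7.020 = -27.2 W
(Negative Q ⇒ heat flows inward; heat gain = 27.2 W.)

Q = 27.2 W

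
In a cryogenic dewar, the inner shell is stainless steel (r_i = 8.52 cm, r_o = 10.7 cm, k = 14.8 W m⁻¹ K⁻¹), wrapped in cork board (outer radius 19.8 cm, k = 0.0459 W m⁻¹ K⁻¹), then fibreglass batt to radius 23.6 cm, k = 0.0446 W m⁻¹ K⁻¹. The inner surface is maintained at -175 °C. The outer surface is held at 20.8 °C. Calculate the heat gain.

Q = 22.0 W

Treat each layer as a resistance in series:
  R_stainless steel = (1/0.0852 − 1/0.107)/(4πk) = 2.391/(4π·14.8) = 0.01286 K/W
  R_cork board = (1/0.107 − 1/0.198)/(4πk) = 4.295/(4π·0.0459) = 7.447 K/W
  R_fibreglass batt = (1/0.198 − 1/0.236)/(4πk) = 0.8132/(4π·0.0446) = 1.451 K/W
ΣR = 0.01286 + 7.447 + 1.451 = 8.911 K/W
Q = ΔT/ΣR = (-175 °C − 20.8 °C)/8.911 = -22.0 W
(Negative Q ⇒ heat flows inward; heat gain = 22.0 W.)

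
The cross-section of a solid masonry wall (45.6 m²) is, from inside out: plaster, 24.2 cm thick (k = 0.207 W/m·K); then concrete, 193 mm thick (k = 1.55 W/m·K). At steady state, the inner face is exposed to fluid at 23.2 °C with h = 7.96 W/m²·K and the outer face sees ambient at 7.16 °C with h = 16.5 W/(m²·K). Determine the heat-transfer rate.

Q = 494 W

Resistance network (inner→outer):
  R_conv,in = 1/(hA) = 1/(7.96·45.6) = 0.002755 K/W
  R_plaster = L/(kA) = 0.242/(0.207·45.6) = 0.02564 K/W
  R_concrete = L/(kA) = 0.193/(1.55·45.6) = 0.002731 K/W
  R_conv,out = 1/(hA) = 1/(16.5·45.6) = 0.001329 K/W
ΣR = 0.002755 + 0.02564 + 0.002731 + 0.001329 = 0.03245 K/W
Q = ΔT/ΣR = (23.2 °C − 7.16 °C)/0.03245 = 494 W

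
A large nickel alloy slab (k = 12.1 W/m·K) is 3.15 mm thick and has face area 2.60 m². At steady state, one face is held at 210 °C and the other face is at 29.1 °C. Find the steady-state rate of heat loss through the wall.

Q = 1810 kW

Q = kA·ΔT/L = 12.1 × 2.60 × |210 °C − 29.1 °C| / 0.00315 = 1.81×10^6 W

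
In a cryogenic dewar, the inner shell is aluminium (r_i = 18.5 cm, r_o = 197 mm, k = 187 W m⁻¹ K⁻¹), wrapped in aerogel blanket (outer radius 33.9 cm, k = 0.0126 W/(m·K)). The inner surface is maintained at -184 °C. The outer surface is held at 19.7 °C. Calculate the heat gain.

Q = 15.2 W

Series thermal resistances, inner to outer:
  R_aluminium = (1/0.185 − 1/0.197)/(4πk) = 0.3293/(4π·187) = 1.401×10^-4 K/W
  R_aerogel blanket = (1/0.197 − 1/0.339)/(4πk) = 2.126/(4π·0.0126) = 13.43 K/W
ΣR = 1.401×10^-4 + 13.43 = 13.43 K/W
Q = ΔT/ΣR = (-184 °C − 19.7 °C)/13.43 = -15.2 W
(Negative Q ⇒ heat flows inward; heat gain = 15.2 W.)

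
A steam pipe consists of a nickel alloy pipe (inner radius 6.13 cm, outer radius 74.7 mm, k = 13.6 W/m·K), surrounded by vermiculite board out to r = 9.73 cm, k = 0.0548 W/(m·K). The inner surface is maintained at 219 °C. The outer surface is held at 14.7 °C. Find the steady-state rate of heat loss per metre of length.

Treat each layer as a resistance in series:
  R'_nickel alloy = ln(0.0747/0.0613)/(2πk) = 0.1977/(2π·13.6) = 0.002314 m·K/W
  R'_vermiculite board = ln(0.0973/0.0747)/(2πk) = 0.2643/(2π·0.0548) = 0.7677 m·K/W
ΣR = 0.002314 + 0.7677 = 0.7700 m·K/W
Q' = ΔT/ΣR = (219 °C − 14.7 °C)/0.7700 = 265 W/m

Q' = 265 W/m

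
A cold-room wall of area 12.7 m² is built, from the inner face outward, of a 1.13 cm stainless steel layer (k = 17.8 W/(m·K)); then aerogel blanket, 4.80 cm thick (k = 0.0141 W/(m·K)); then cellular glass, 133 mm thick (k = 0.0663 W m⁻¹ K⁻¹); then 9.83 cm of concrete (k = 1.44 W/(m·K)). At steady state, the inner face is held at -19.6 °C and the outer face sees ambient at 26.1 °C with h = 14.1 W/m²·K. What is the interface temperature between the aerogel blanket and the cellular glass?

Resistance network (inner→outer):
  R_stainless steel = L/(kA) = 0.0113/(17.8·12.7) = 4.999×10^-5 K/W
  R_aerogel blanket = L/(kA) = 0.0480/(0.0141·12.7) = 0.2681 K/W
  R_cellular glass = L/(kA) = 0.133/(0.0663·12.7) = 0.1580 K/W
  R_concrete = L/(kA) = 0.0983/(1.44·12.7) = 0.005375 K/W
  R_conv,out = 1/(hA) = 1/(14.1·12.7) = 0.005584 K/W
ΣR = 4.999×10^-5 + 0.2681 + 0.1580 + 0.005375 + 0.005584 = 0.4371 K/W
Q = ΔT/ΣR = (-19.6 °C − 26.1 °C)/0.4371 = -104.6 W
From the inner boundary to the aerogel blanket/cellular glass interface, ΣR_partial = 0.2681 K/W.
T_interface = T_in − Q·ΣR_partial = -19.6 °C − (-104.6)(0.2681) = 8.44 °C

T = 8.44 °C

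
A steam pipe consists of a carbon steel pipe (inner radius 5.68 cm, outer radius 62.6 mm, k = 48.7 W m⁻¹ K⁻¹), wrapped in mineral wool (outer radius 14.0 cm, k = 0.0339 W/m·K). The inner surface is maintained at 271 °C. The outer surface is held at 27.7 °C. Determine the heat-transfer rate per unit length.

Q' = 64.4 W/m

Treat each layer as a resistance in series:
  R'_carbon steel = ln(0.0626/0.0568)/(2πk) = 0.09723/(2π·48.7) = 3.178×10^-4 m·K/W
  R'_mineral wool = ln(0.140/0.0626)/(2πk) = 0.8049/(2π·0.0339) = 3.779 m·K/W
ΣR = 3.178×10^-4 + 3.779 = 3.779 m·K/W
Q' = ΔT/ΣR = (271 °C − 27.7 °C)/3.779 = 64.4 W/m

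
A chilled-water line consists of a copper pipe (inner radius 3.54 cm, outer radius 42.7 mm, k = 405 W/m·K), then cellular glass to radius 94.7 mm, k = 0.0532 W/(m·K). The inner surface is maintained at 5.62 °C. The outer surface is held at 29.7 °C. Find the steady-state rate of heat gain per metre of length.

Series thermal resistances, inner to outer:
  R'_copper = ln(0.0427/0.0354)/(2πk) = 0.1875/(2π·405) = 7.368×10^-5 m·K/W
  R'_cellular glass = ln(0.0947/0.0427)/(2πk) = 0.7965/(2π·0.0532) = 2.383 m·K/W
ΣR = 7.368×10^-5 + 2.383 = 2.383 m·K/W
Q' = ΔT/ΣR = (5.62 °C − 29.7 °C)/2.383 = -10.1 W/m
(Negative Q' ⇒ heat flows inward; heat gain = 10.1 W/m.)

Q' = 10.1 W/m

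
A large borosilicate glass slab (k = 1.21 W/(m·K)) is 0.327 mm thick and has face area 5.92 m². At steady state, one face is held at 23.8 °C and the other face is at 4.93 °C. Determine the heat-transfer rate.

Q = 413 kW

Q = kA·ΔT/L = 1.21 × 5.92 × |23.8 °C − 4.93 °C| / 3.27×10^-4 = 4.13×10^5 W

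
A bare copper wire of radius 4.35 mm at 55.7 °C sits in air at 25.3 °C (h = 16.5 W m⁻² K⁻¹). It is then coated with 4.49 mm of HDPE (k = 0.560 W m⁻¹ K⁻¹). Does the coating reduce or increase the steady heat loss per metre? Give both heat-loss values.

increases: 13.7 → 23.5 W/m

Critical radius for a cylinder: r_cr = k/h = 0.0339 m = 3.39 cm.
Outer radius after coating: r₂ = 0.00435 + 0.00449 = 0.00884 m.
Since r₁ < r_cr and r₂ ≤ r_cr, the coating moves toward the maximum at r_cr — heat loss rises.
Bare: R = 1/(2πr₁h) = 2.217 m·K/W; Q = 30.4/2.217 = 13.7 W/m.
Coated: R = R_cond + R_conv = 1.293 m·K/W; Q = 30.4/1.293 = 23.5 W/m.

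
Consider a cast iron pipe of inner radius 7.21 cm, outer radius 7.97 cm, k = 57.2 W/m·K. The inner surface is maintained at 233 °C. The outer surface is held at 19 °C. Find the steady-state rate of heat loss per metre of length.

Q' = 2πk·ΔT/ln(r₂/r₁) = 2π × 57.2 × 214 / ln(0.0797/0.0721) = 7.67×10^5 W/m

Q' = 7.67×10^5 W/m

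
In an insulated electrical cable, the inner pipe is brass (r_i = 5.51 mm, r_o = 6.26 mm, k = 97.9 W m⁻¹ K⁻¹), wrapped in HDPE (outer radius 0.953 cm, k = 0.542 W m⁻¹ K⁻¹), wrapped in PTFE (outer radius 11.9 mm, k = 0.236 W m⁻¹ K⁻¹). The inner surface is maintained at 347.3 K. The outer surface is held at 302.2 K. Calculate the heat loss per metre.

Treat each layer as a resistance in series:
  R'_brass = ln(0.00626/0.00551)/(2πk) = 0.1276/(2π·97.9) = 2.075×10^-4 m·K/W
  R'_HDPE = ln(0.00953/0.00626)/(2πk) = 0.4203/(2π·0.542) = 0.1234 m·K/W
  R'_PTFE = ln(0.0119/0.00953)/(2πk) = 0.2221/(2π·0.236) = 0.1498 m·K/W
ΣR = 2.075×10^-4 + 0.1234 + 0.1498 = 0.2734 m·K/W
Q' = ΔT/ΣR = (347.3 K − 302.2 K)/0.2734 = 165 W/m

Q' = 165 W/m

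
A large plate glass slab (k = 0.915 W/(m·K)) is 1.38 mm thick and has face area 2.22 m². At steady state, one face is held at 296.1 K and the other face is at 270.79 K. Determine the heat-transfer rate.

Q = kA·ΔT/L = 0.915 × 2.22 × |296.1 K − 270.79 K| / 0.00138 = 37300 W

Q = 37300 W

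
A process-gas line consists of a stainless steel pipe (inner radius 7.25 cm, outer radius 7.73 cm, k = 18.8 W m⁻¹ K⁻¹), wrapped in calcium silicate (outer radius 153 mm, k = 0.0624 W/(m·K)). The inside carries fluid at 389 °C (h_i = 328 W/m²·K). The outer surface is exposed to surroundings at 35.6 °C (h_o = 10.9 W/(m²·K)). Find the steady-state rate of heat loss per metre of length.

Q' = 192 W/m

Series thermal resistances, inner to outer:
  R'_conv,in = 1/(2πr h) = 1/(2π·0.0725·328) = 0.006693 m·K/W
  R'_stainless steel = ln(0.0773/0.0725)/(2πk) = 0.06411/(2π·18.8) = 5.427×10^-4 m·K/W
  R'_calcium silicate = ln(0.153/0.0773)/(2πk) = 0.6827/(2π·0.0624) = 1.741 m·K/W
  R'_conv,out = 1/(2πr h) = 1/(2π·0.153·10.9) = 0.09543 m·K/W
ΣR = 0.006693 + 5.427×10^-4 + 1.741 + 0.09543 = 1.844 m·K/W
Q' = ΔT/ΣR = (389 °C − 35.6 °C)/1.844 = 192 W/m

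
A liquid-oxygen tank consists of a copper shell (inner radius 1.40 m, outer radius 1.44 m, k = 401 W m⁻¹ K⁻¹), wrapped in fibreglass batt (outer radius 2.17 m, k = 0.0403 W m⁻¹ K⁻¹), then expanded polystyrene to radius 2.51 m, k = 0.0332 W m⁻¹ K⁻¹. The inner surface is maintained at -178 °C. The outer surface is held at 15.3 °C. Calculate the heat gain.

Treat each layer as a resistance in series:
  R_copper = (1/1.40 − 1/1.44)/(4πk) = 0.01984/(4π·401) = 3.937×10^-6 K/W
  R_fibreglass batt = (1/1.44 − 1/2.17)/(4πk) = 0.2336/(4π·0.0403) = 0.4613 K/W
  R_expanded polystyrene = (1/2.17 − 1/2.51)/(4πk) = 0.06242/(4π·0.0332) = 0.1496 K/W
ΣR = 3.937×10^-6 + 0.4613 + 0.1496 = 0.6109 K/W
Q = ΔT/ΣR = (-178 °C − 15.3 °C)/0.6109 = -316 W
(Negative Q ⇒ heat flows inward; heat gain = 316 W.)

Q = 316 W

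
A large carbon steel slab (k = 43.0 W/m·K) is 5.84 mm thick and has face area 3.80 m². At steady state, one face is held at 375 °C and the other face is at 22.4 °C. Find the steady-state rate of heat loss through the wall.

Q = kA·ΔT/L = 43.0 × 3.80 × |375 °C − 22.4 °C| / 0.00584 = 9.87×10^6 W

Q = 9.87×10^6 W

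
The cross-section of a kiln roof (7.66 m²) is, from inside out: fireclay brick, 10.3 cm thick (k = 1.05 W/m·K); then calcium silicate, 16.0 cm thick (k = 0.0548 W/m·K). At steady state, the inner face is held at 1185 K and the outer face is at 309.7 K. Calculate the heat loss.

Treat each layer as a resistance in series:
  R_fireclay brick = L/(kA) = 0.103/(1.05·7.66) = 0.01281 K/W
  R_calcium silicate = L/(kA) = 0.160/(0.0548·7.66) = 0.3812 K/W
ΣR = 0.01281 + 0.3812 = 0.3940 K/W
Q = ΔT/ΣR = (1185 K − 309.7 K)/0.3940 = 2220 W

Q = 2.22 kW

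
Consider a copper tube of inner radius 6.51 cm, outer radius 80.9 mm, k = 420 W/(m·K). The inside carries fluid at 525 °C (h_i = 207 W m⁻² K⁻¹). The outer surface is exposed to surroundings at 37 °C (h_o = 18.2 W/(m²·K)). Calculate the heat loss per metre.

Series thermal resistances, inner to outer:
  R'_conv,in = 1/(2πr h) = 1/(2π·0.0651·207) = 0.01181 m·K/W
  R'_copper = ln(0.0809/0.0651)/(2πk) = 0.2173/(2π·420) = 8.234×10^-5 m·K/W
  R'_conv,out = 1/(2πr h) = 1/(2π·0.0809·18.2) = 0.1081 m·K/W
ΣR = 0.01181 + 8.234×10^-5 + 0.1081 = 0.1200 m·K/W
Q' = ΔT/ΣR = (525 °C − 37 °C)/0.1200 = 4070 W/m

Q' = 4.07 kW/m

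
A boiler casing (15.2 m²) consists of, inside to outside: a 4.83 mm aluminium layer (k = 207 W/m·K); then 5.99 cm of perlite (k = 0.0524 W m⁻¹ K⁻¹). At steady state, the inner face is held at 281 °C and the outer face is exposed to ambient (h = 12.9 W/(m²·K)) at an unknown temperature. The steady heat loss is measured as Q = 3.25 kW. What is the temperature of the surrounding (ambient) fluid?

T_out = 20.0 °C

Sum the resistances:
  R_aluminium = L/(kA) = 0.00483/(207·15.2) = 1.535×10^-6 K/W
  R_perlite = L/(kA) = 0.0599/(0.0524·15.2) = 0.07521 K/W
  R_conv,out = 1/(hA) = 1/(12.9·15.2) = 0.005100 K/W
ΣR = 0.08031 K/W
ΔT = Q·ΣR = 3250 × 0.08031 = 261.0 K
Heat flows outward, so T_out = T_in − ΔT = 281 − 261.0 = 20.0 °C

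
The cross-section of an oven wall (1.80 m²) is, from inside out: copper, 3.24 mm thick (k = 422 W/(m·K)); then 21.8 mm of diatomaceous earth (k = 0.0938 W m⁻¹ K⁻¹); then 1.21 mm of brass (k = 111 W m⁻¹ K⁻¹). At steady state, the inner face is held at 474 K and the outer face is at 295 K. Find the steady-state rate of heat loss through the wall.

Q = 1390 W

Resistance network (inner→outer):
  R_copper = L/(kA) = 0.00324/(422·1.80) = 4.265×10^-6 K/W
  R_diatomaceous earth = L/(kA) = 0.0218/(0.0938·1.80) = 0.1291 K/W
  R_brass = L/(kA) = 0.00121/(111·1.80) = 6.056×10^-6 K/W
ΣR = 4.265×10^-6 + 0.1291 + 6.056×10^-6 = 0.1291 K/W
Q = ΔT/ΣR = (474 K − 295 K)/0.1291 = 1390 W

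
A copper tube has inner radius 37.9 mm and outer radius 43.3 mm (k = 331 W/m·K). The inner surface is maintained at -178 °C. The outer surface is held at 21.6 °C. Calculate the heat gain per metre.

Q' = 3120 kW/m

Q' = 2πk·ΔT/ln(r₂/r₁) = 2π × 331 × 199.6 / ln(0.0433/0.0379) = 3.12×10^6 W/m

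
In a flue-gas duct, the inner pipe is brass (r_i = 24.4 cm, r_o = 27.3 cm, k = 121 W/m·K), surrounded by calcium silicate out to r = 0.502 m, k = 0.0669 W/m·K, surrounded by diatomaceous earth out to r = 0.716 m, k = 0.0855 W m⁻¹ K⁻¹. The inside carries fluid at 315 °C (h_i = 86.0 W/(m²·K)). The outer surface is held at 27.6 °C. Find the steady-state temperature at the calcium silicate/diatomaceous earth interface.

T = 117 °C

Treat each layer as a resistance in series:
  R'_conv,in = 1/(2πr h) = 1/(2π·0.244·86.0) = 0.007585 m·K/W
  R'_brass = ln(0.273/0.244)/(2πk) = 0.1123/(2π·121) = 1.477×10^-4 m·K/W
  R'_calcium silicate = ln(0.502/0.273)/(2πk) = 0.6091/(2π·0.0669) = 1.449 m·K/W
  R'_diatomaceous earth = ln(0.716/0.502)/(2πk) = 0.3551/(2π·0.0855) = 0.6610 m·K/W
ΣR = 0.007585 + 1.477×10^-4 + 1.449 + 0.6610 = 2.118 m·K/W
Q' = ΔT/ΣR = (315 °C − 27.6 °C)/2.118 = 135.7 W/m
From the inner boundary to the calcium silicate/diatomaceous earth interface, ΣR_partial = 1.457 m·K/W.
T_interface = T_in − Q'·ΣR_partial = 315 °C − (135.7)(1.457) = 117 °C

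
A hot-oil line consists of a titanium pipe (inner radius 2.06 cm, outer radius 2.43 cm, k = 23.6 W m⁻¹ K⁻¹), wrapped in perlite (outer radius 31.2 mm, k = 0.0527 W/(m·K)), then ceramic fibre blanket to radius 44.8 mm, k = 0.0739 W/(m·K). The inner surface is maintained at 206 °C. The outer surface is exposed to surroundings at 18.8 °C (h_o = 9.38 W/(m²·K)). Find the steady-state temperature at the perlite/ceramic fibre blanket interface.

T = 132 °C

Resistance network (inner→outer):
  R'_titanium = ln(0.0243/0.0206)/(2πk) = 0.1652/(2π·23.6) = 0.001114 m·K/W
  R'_perlite = ln(0.0312/0.0243)/(2πk) = 0.2499/(2π·0.0527) = 0.7548 m·K/W
  R'_ceramic fibre blanket = ln(0.0448/0.0312)/(2πk) = 0.3618/(2π·0.0739) = 0.7792 m·K/W
  R'_conv,out = 1/(2πr h) = 1/(2π·0.0448·9.38) = 0.3787 m·K/W
ΣR = 0.001114 + 0.7548 + 0.7792 + 0.3787 = 1.914 m·K/W
Q' = ΔT/ΣR = (206 °C − 18.8 °C)/1.914 = 97.81 W/m
From the inner boundary to the perlite/ceramic fibre blanket interface, ΣR_partial = 0.7559 m·K/W.
T_interface = T_in − Q'·ΣR_partial = 206 °C − (97.81)(0.7559) = 132 °C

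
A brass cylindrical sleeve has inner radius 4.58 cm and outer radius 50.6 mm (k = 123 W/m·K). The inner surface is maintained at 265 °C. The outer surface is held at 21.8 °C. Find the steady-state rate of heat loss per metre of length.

Q' = 1890 kW/m

Q' = 2πk·ΔT/ln(r₂/r₁) = 2π × 123 × 243.2 / ln(0.0506/0.0458) = 1.89×10^6 W/m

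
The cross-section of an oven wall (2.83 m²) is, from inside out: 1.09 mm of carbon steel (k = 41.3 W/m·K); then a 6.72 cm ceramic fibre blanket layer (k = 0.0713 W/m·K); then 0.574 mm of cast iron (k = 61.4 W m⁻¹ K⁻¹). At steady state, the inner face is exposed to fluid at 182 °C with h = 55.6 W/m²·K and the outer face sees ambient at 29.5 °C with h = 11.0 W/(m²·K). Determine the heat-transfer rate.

Resistance network (inner→outer):
  R_conv,in = 1/(hA) = 1/(55.6·2.83) = 0.006355 K/W
  R_carbon steel = L/(kA) = 0.00109/(41.3·2.83) = 9.326×10^-6 K/W
  R_ceramic fibre blanket = L/(kA) = 0.0672/(0.0713·2.83) = 0.3330 K/W
  R_cast iron = L/(kA) = 5.74×10^-4/(61.4·2.83) = 3.303×10^-6 K/W
  R_conv,out = 1/(hA) = 1/(11.0·2.83) = 0.03212 K/W
ΣR = 0.006355 + 9.326×10^-6 + 0.3330 + 3.303×10^-6 + 0.03212 = 0.3715 K/W
Q = ΔT/ΣR = (182 °C − 29.5 °C)/0.3715 = 410 W

Q = 410 W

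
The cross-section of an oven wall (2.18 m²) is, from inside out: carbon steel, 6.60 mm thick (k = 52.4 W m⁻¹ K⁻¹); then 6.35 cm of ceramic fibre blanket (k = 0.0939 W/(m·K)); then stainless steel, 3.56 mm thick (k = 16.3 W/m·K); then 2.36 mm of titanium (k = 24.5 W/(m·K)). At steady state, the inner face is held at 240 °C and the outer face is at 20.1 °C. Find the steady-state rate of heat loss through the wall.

Q = 708 W

Series thermal resistances, inner to outer:
  R_carbon steel = L/(kA) = 0.00660/(52.4·2.18) = 5.778×10^-5 K/W
  R_ceramic fibre blanket = L/(kA) = 0.0635/(0.0939·2.18) = 0.3102 K/W
  R_stainless steel = L/(kA) = 0.00356/(16.3·2.18) = 1.002×10^-4 K/W
  R_titanium = L/(kA) = 0.00236/(24.5·2.18) = 4.419×10^-5 K/W
ΣR = 5.778×10^-5 + 0.3102 + 1.002×10^-4 + 4.419×10^-5 = 0.3104 K/W
Q = ΔT/ΣR = (240 °C − 20.1 °C)/0.3104 = 708 W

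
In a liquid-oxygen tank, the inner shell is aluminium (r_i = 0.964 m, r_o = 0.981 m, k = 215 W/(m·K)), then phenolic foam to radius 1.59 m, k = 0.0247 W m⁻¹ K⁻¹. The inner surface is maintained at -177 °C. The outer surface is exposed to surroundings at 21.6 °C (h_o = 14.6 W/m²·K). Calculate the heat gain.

Q = 158 W

Series thermal resistances, inner to outer:
  R_aluminium = (1/0.964 − 1/0.981)/(4πk) = 0.01798/(4π·215) = 6.654×10^-6 K/W
  R_phenolic foam = (1/0.981 − 1/1.59)/(4πk) = 0.3904/(4π·0.0247) = 1.258 K/W
  R_conv,out = 1/(4πr²h) = 1/(4π·1.59²·14.6) = 0.002156 K/W
ΣR = 6.654×10^-6 + 1.258 + 0.002156 = 1.260 K/W
Q = ΔT/ΣR = (-177 °C − 21.6 °C)/1.260 = -158 W
(Negative Q ⇒ heat flows inward; heat gain = 158 W.)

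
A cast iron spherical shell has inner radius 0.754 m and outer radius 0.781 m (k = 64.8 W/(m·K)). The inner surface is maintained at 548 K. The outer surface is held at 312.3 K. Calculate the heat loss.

Q = 4.19×10^6 W

Q = 4πk·ΔT/(1/r₁ − 1/r₂) = 4π × 64.8 × 235.7 / (1/0.754 − 1/0.781) = 4.19×10^6 W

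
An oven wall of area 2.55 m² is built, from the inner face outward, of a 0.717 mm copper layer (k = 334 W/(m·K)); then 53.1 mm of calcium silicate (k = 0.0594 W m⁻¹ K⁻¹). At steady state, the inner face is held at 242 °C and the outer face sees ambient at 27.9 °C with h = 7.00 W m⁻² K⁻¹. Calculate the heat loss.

Q = 527 W

Treat each layer as a resistance in series:
  R_copper = L/(kA) = 7.17×10^-4/(334·2.55) = 8.418×10^-7 K/W
  R_calcium silicate = L/(kA) = 0.0531/(0.0594·2.55) = 0.3506 K/W
  R_conv,out = 1/(hA) = 1/(7.00·2.55) = 0.05602 K/W
ΣR = 8.418×10^-7 + 0.3506 + 0.05602 = 0.4066 K/W
Q = ΔT/ΣR = (242 °C − 27.9 °C)/0.4066 = 527 W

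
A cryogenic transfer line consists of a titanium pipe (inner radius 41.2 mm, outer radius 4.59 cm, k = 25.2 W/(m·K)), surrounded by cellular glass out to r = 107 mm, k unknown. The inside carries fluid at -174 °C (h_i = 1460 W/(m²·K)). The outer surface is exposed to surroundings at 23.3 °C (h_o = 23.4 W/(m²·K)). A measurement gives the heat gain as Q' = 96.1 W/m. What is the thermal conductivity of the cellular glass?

k = 0.0678 W/m·K

ΣR = ΔT/Q' = |-174 − 23.3|/96.1 = 2.053 m·K/W
Known resistances:
  R'_conv,in = 1/(2πr h) = 1/(2π·0.0412·1460) = 0.002646 m·K/W
  R'_titanium = ln(0.0459/0.0412)/(2πk) = 0.1080/(2π·25.2) = 6.823×10^-4 m·K/W
  R'_conv,out = 1/(2πr h) = 1/(2π·0.107·23.4) = 0.06357 m·K/W
R_cellular glass = ΣR − ΣR_known = 2.053 − 0.06690 = 1.986 m·K/W
ln(r₂/r₁)/(2πk) = 1.986 ⇒ k = 0.8464/(2π·1.986) = 0.0678 W/m·K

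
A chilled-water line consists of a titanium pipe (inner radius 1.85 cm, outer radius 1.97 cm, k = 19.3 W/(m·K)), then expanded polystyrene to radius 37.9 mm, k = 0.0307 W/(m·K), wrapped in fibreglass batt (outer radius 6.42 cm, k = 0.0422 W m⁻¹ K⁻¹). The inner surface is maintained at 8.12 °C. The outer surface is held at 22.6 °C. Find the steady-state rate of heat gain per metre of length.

Q' = 2.69 W/m

Series thermal resistances, inner to outer:
  R'_titanium = ln(0.0197/0.0185)/(2πk) = 0.06285/(2π·19.3) = 5.183×10^-4 m·K/W
  R'_expanded polystyrene = ln(0.0379/0.0197)/(2πk) = 0.6543/(2π·0.0307) = 3.392 m·K/W
  R'_fibreglass batt = ln(0.0642/0.0379)/(2πk) = 0.5271/(2π·0.0422) = 1.988 m·K/W
ΣR = 5.183×10^-4 + 3.392 + 1.988 = 5.381 m·K/W
Q' = ΔT/ΣR = (8.12 °C − 22.6 °C)/5.381 = -2.69 W/m
(Negative Q' ⇒ heat flows inward; heat gain = 2.69 W/m.)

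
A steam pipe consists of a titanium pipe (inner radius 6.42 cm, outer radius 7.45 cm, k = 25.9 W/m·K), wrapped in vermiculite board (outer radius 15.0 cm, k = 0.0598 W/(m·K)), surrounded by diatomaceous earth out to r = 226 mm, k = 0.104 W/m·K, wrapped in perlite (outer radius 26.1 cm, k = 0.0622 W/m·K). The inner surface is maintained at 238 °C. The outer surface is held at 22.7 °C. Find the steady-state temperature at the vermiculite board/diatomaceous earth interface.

Series thermal resistances, inner to outer:
  R'_titanium = ln(0.0745/0.0642)/(2πk) = 0.1488/(2π·25.9) = 9.143×10^-4 m·K/W
  R'_vermiculite board = ln(0.150/0.0745)/(2πk) = 0.6998/(2π·0.0598) = 1.863 m·K/W
  R'_diatomaceous earth = ln(0.226/0.150)/(2πk) = 0.4099/(2π·0.104) = 0.6273 m·K/W
  R'_perlite = ln(0.261/0.226)/(2πk) = 0.1440/(2π·0.0622) = 0.3684 m·K/W
ΣR = 9.143×10^-4 + 1.863 + 0.6273 + 0.3684 = 2.860 m·K/W
Q' = ΔT/ΣR = (238 °C − 22.7 °C)/2.860 = 75.28 W/m
From the inner boundary to the vermiculite board/diatomaceous earth interface, ΣR_partial = 1.864 m·K/W.
T_interface = T_in − Q'·ΣR_partial = 238 °C − (75.28)(1.864) = 97.7 °C

T = 97.7 °C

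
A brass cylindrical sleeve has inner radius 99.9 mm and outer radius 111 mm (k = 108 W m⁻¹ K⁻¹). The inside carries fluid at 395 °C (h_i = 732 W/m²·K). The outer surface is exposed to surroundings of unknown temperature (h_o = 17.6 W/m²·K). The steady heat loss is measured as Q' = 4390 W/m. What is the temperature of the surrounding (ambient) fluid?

Sum the resistances:
  R'_conv,in = 1/(2πr h) = 1/(2π·0.0999·732) = 0.002176 m·K/W
  R'_brass = ln(0.111/0.0999)/(2πk) = 0.1054/(2π·108) = 1.553×10^-4 m·K/W
  R'_conv,out = 1/(2πr h) = 1/(2π·0.111·17.6) = 0.08147 m·K/W
ΣR = 0.08380 m·K/W
ΔT = Q'·ΣR = 4390 × 0.08380 = 367.9 K
Heat flows outward, so T_out = T_in − ΔT = 395 − 367.9 = 27.1 °C

T_out = 27.1 °C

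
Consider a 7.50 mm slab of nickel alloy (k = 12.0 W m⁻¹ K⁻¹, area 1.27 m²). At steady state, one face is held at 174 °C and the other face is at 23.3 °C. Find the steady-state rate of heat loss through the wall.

Q = 3.06×10^5 W

Q = kA·ΔT/L = 12.0 × 1.27 × |174 °C − 23.3 °C| / 0.00750 = 3.06×10^5 W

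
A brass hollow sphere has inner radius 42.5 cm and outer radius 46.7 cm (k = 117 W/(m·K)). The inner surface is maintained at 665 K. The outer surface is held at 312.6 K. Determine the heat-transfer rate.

Q = 4πk·ΔT/(1/r₁ − 1/r₂) = 4π × 117 × 352.4 / (1/0.425 − 1/0.467) = 2.45×10^6 W

Q = 2450 kW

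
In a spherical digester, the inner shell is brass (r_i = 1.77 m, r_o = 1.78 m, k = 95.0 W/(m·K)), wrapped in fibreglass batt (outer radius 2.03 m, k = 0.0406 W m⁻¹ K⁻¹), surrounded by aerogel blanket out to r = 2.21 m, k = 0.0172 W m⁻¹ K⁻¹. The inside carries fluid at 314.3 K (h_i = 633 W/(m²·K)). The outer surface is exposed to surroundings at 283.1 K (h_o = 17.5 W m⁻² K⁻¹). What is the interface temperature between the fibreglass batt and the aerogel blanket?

T = 301.2 K

Resistance network (inner→outer):
  R_conv,in = 1/(4πr²h) = 1/(4π·1.77²·633) = 4.013×10^-5 K/W
  R_brass = (1/1.77 − 1/1.78)/(4πk) = 0.003174/(4π·95.0) = 2.659×10^-6 K/W
  R_fibreglass batt = (1/1.78 − 1/2.03)/(4πk) = 0.06919/(4π·0.0406) = 0.1356 K/W
  R_aerogel blanket = (1/2.03 − 1/2.21)/(4πk) = 0.04012/(4π·0.0172) = 0.1856 K/W
  R_conv,out = 1/(4πr²h) = 1/(4π·2.21²·17.5) = 9.310×10^-4 K/W
ΣR = 4.013×10^-5 + 2.659×10^-6 + 0.1356 + 0.1856 + 9.310×10^-4 = 0.3222 K/W
Q = ΔT/ΣR = (314.3 K − 283.1 K)/0.3222 = 96.83 W
From the inner boundary to the fibreglass batt/aerogel blanket interface, ΣR_partial = 0.1356 K/W.
T_interface = T_in − Q·ΣR_partial = 314.3 K − (96.83)(0.1356) = 301.2 K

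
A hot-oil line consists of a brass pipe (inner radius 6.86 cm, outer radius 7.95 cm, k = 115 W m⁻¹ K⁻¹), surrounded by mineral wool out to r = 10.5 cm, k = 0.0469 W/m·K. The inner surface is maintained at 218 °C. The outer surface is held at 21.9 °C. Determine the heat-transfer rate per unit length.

Q' = 208 W/m

Series thermal resistances, inner to outer:
  R'_brass = ln(0.0795/0.0686)/(2πk) = 0.1475/(2π·115) = 2.041×10^-4 m·K/W
  R'_mineral wool = ln(0.105/0.0795)/(2πk) = 0.2782/(2π·0.0469) = 0.9441 m·K/W
ΣR = 2.041×10^-4 + 0.9441 = 0.9443 m·K/W
Q' = ΔT/ΣR = (218 °C − 21.9 °C)/0.9443 = 208 W/m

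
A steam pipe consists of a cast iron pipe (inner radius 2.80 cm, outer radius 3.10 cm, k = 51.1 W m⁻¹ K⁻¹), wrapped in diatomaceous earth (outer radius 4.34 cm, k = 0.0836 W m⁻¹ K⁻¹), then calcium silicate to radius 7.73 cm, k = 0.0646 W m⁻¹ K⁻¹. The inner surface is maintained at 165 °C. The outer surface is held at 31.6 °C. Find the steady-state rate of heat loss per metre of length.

Resistance network (inner→outer):
  R'_cast iron = ln(0.0310/0.0280)/(2πk) = 0.1018/(2π·51.1) = 3.170×10^-4 m·K/W
  R'_diatomaceous earth = ln(0.0434/0.0310)/(2πk) = 0.3365/(2π·0.0836) = 0.6406 m·K/W
  R'_calcium silicate = ln(0.0773/0.0434)/(2πk) = 0.5772/(2π·0.0646) = 1.422 m·K/W
ΣR = 3.170×10^-4 + 0.6406 + 1.422 = 2.063 m·K/W
Q' = ΔT/ΣR = (165 °C − 31.6 °C)/2.063 = 64.7 W/m

Q' = 64.7 W/m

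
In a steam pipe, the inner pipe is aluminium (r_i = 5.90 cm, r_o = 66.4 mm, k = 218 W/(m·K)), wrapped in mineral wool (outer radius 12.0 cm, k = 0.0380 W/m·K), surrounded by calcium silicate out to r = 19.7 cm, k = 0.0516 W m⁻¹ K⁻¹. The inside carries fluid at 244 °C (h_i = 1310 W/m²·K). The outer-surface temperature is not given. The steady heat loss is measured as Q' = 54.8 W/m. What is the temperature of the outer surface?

T_out = 24.3 °C

Series resistances:
  R'_conv,in = 1/(2πr h) = 1/(2π·0.0590·1310) = 0.002059 m·K/W
  R'_aluminium = ln(0.0664/0.0590)/(2πk) = 0.1182/(2π·218) = 8.626×10^-5 m·K/W
  R'_mineral wool = ln(0.120/0.0664)/(2πk) = 0.5918/(2π·0.0380) = 2.479 m·K/W
  R'_calcium silicate = ln(0.197/0.120)/(2πk) = 0.4957/(2π·0.0516) = 1.529 m·K/W
ΣR = 4.010 m·K/W
ΔT = Q'·ΣR = 54.8 × 4.010 = 219.7 K
Heat flows outward, so T_out = T_in − ΔT = 244 − 219.7 = 24.3 °C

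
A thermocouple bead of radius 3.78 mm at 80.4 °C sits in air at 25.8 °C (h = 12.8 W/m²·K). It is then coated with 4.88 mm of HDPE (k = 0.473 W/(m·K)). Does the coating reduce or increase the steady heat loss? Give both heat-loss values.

increases: 0.125 → 0.506 W

Critical radius for a sphere: r_cr = 2k/h = 0.0739 m = 7.39 cm.
Outer radius after coating: r₂ = 0.00378 + 0.00488 = 0.00866 m.
Since r₁ < r_cr and r₂ ≤ r_cr, the coating moves toward the maximum at r_cr — heat loss rises.
Bare: R = 1/(4πr₁²h) = 435.1 K/W; Q = 54.6/435.1 = 0.125 W.
Coated: R = R_cond + R_conv = 108.0 K/W; Q = 54.6/108.0 = 0.506 W.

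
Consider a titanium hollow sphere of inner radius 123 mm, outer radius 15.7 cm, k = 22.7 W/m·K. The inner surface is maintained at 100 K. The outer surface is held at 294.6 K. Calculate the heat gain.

Q = 31.5 kW

Q = 4πk·ΔT/(1/r₁ − 1/r₂) = 4π × 22.7 × 194.6 / (1/0.123 − 1/0.157) = 31500 W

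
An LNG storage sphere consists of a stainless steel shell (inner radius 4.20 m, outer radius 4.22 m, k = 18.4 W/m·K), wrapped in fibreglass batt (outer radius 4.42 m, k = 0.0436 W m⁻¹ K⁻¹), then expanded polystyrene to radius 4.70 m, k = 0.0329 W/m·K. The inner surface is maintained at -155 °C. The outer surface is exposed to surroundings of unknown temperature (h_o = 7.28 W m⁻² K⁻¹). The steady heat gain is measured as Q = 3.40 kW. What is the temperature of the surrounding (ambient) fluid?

Series resistances:
  R_stainless steel = (1/4.20 − 1/4.22)/(4πk) = 0.001128/(4π·18.4) = 4.880×10^-6 K/W
  R_fibreglass batt = (1/4.22 − 1/4.42)/(4πk) = 0.01072/(4π·0.0436) = 0.01957 K/W
  R_expanded polystyrene = (1/4.42 − 1/4.70)/(4πk) = 0.01348/(4π·0.0329) = 0.03260 K/W
  R_conv,out = 1/(4πr²h) = 1/(4π·4.70²·7.28) = 4.948×10^-4 K/W
ΣR = 0.05267 K/W
ΔT = Q·ΣR = 3400 × 0.05267 = 179.1 K
Heat flows inward, so T_out = T_in + ΔT = -155 + 179.1 = 24.1 °C

T_out = 24.1 °C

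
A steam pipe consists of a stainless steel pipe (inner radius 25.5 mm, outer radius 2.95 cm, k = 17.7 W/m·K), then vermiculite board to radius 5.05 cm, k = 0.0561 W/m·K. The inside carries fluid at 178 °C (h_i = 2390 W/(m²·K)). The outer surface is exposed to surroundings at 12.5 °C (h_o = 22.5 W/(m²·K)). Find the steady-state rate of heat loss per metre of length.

Q' = 99.2 W/m

Series thermal resistances, inner to outer:
  R'_conv,in = 1/(2πr h) = 1/(2π·0.0255·2390) = 0.002611 m·K/W
  R'_stainless steel = ln(0.0295/0.0255)/(2πk) = 0.1457/(2π·17.7) = 0.001310 m·K/W
  R'_vermiculite board = ln(0.0505/0.0295)/(2πk) = 0.5376/(2π·0.0561) = 1.525 m·K/W
  R'_conv,out = 1/(2πr h) = 1/(2π·0.0505·22.5) = 0.1401 m·K/W
ΣR = 0.002611 + 0.001310 + 1.525 + 0.1401 = 1.669 m·K/W
Q' = ΔT/ΣR = (178 °C − 12.5 °C)/1.669 = 99.2 W/m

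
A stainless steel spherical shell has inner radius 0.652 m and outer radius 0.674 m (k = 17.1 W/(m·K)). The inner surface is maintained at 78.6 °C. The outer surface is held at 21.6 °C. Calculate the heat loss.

Q = 2.45×10^5 W

Q = 4πk·ΔT/(1/r₁ − 1/r₂) = 4π × 17.1 × 57 / (1/0.652 − 1/0.674) = 2.45×10^5 W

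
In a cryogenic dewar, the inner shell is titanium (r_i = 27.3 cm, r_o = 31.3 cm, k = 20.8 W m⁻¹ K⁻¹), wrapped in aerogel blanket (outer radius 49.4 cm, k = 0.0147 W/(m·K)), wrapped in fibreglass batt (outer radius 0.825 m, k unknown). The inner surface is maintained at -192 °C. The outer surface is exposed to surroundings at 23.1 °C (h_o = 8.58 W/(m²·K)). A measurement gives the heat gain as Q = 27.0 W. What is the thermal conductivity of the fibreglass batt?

ΣR = ΔT/Q = |-192 − 23.1|/27.0 = 7.967 K/W
Known resistances:
  R_titanium = (1/0.273 − 1/0.313)/(4πk) = 0.4681/(4π·20.8) = 0.001791 K/W
  R_aerogel blanket = (1/0.313 − 1/0.494)/(4πk) = 1.171/(4π·0.0147) = 6.337 K/W
  R_conv,out = 1/(4πr²h) = 1/(4π·0.825²·8.58) = 0.01363 K/W
R_fibreglass batt = ΣR − ΣR_known = 7.967 − 6.352 = 1.615 K/W
(1/r₁−1/r₂)/(4πk) = 1.615 ⇒ k = 0.8122/(4π·1.615) = 0.0400 W/m·K

k = 0.0400 W/m·K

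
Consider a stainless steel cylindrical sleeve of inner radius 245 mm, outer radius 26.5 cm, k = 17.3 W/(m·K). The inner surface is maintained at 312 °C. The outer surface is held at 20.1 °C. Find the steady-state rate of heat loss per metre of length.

Q' = 2πk·ΔT/ln(r₂/r₁) = 2π × 17.3 × 291.9 / ln(0.265/0.245) = 4.04×10^5 W/m

Q' = 404 kW/m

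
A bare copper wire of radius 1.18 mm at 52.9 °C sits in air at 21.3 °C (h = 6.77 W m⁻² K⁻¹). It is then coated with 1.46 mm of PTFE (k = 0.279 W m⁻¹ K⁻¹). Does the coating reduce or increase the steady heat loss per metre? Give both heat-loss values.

increases: 1.59 → 3.37 W/m

Critical radius for a cylinder: r_cr = k/h = 0.0412 m = 4.12 cm.
Outer radius after coating: r₂ = 0.00118 + 0.00146 = 0.00264 m.
Since r₁ < r_cr and r₂ ≤ r_cr, the coating moves toward the maximum at r_cr — heat loss rises.
Bare: R = 1/(2πr₁h) = 19.92 m·K/W; Q = 31.6/19.92 = 1.59 W/m.
Coated: R = R_cond + R_conv = 9.364 m·K/W; Q = 31.6/9.364 = 3.37 W/m.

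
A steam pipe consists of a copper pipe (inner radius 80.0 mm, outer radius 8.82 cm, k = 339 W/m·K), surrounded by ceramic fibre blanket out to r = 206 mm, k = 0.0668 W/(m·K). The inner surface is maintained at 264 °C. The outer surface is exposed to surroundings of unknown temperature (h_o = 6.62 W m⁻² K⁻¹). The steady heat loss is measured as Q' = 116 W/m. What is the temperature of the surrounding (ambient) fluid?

Sum the resistances:
  R'_copper = ln(0.0882/0.0800)/(2πk) = 0.09758/(2π·339) = 4.581×10^-5 m·K/W
  R'_ceramic fibre blanket = ln(0.206/0.0882)/(2πk) = 0.8483/(2π·0.0668) = 2.021 m·K/W
  R'_conv,out = 1/(2πr h) = 1/(2π·0.206·6.62) = 0.1167 m·K/W
ΣR = 2.138 m·K/W
ΔT = Q'·ΣR = 116 × 2.138 = 248.0 K
Heat flows outward, so T_out = T_in − ΔT = 264 − 248.0 = 16.0 °C

T_out = 16.0 °C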